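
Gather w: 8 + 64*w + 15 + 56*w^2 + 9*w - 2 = 56*w^2 + 73*w + 21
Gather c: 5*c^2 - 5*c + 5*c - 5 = 5*c^2 - 5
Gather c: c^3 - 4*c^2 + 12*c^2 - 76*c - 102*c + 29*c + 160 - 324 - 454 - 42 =c^3 + 8*c^2 - 149*c - 660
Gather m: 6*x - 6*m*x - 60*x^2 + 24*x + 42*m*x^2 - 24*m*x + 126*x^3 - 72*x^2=m*(42*x^2 - 30*x) + 126*x^3 - 132*x^2 + 30*x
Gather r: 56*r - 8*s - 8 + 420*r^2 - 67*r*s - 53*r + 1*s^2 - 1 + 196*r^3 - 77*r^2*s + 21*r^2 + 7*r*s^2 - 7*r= 196*r^3 + r^2*(441 - 77*s) + r*(7*s^2 - 67*s - 4) + s^2 - 8*s - 9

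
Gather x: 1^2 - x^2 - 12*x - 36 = -x^2 - 12*x - 35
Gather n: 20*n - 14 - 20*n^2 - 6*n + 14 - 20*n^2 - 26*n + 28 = -40*n^2 - 12*n + 28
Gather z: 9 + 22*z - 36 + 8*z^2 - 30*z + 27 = 8*z^2 - 8*z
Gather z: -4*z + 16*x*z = z*(16*x - 4)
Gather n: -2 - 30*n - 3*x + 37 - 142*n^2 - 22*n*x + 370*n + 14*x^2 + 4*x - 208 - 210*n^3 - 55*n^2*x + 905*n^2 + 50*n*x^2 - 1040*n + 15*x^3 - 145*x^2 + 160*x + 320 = -210*n^3 + n^2*(763 - 55*x) + n*(50*x^2 - 22*x - 700) + 15*x^3 - 131*x^2 + 161*x + 147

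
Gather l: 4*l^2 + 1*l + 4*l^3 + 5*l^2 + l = 4*l^3 + 9*l^2 + 2*l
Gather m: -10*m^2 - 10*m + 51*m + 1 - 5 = -10*m^2 + 41*m - 4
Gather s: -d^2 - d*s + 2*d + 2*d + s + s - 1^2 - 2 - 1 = -d^2 + 4*d + s*(2 - d) - 4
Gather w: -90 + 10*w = 10*w - 90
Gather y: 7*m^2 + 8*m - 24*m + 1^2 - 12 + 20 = 7*m^2 - 16*m + 9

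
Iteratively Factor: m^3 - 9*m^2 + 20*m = (m)*(m^2 - 9*m + 20) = m*(m - 4)*(m - 5)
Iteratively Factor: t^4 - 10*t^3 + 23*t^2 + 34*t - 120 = (t - 3)*(t^3 - 7*t^2 + 2*t + 40) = (t - 3)*(t + 2)*(t^2 - 9*t + 20) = (t - 5)*(t - 3)*(t + 2)*(t - 4)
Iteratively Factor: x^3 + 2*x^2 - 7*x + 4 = (x - 1)*(x^2 + 3*x - 4) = (x - 1)*(x + 4)*(x - 1)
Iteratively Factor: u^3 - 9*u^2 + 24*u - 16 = (u - 1)*(u^2 - 8*u + 16) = (u - 4)*(u - 1)*(u - 4)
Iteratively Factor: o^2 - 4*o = (o)*(o - 4)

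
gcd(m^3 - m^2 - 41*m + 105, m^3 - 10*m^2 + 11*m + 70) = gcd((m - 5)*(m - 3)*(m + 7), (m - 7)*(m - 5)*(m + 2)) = m - 5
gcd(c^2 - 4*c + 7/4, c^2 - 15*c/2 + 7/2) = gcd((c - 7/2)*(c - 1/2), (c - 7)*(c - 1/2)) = c - 1/2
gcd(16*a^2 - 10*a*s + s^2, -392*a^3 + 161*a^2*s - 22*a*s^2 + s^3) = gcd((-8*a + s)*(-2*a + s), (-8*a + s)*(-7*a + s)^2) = -8*a + s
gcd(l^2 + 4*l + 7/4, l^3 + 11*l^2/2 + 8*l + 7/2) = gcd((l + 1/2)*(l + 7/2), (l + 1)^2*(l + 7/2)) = l + 7/2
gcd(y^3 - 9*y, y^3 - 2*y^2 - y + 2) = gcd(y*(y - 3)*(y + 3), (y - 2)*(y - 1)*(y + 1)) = 1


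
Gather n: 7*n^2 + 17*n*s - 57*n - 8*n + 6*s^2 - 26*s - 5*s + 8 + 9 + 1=7*n^2 + n*(17*s - 65) + 6*s^2 - 31*s + 18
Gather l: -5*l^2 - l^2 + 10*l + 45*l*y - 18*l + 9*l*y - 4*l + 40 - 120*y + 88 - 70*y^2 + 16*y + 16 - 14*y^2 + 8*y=-6*l^2 + l*(54*y - 12) - 84*y^2 - 96*y + 144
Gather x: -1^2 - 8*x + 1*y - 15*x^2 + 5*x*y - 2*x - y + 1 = -15*x^2 + x*(5*y - 10)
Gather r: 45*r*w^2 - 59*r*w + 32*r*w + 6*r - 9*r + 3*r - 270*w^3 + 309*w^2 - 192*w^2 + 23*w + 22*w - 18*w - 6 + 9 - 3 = r*(45*w^2 - 27*w) - 270*w^3 + 117*w^2 + 27*w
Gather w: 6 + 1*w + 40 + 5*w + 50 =6*w + 96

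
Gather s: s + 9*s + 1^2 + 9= 10*s + 10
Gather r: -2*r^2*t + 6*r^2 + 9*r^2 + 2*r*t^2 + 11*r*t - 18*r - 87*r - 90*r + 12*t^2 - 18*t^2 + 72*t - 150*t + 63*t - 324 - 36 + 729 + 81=r^2*(15 - 2*t) + r*(2*t^2 + 11*t - 195) - 6*t^2 - 15*t + 450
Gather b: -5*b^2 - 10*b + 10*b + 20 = 20 - 5*b^2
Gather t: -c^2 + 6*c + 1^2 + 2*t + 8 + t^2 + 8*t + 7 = -c^2 + 6*c + t^2 + 10*t + 16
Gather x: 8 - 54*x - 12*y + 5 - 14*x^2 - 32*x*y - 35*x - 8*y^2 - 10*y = -14*x^2 + x*(-32*y - 89) - 8*y^2 - 22*y + 13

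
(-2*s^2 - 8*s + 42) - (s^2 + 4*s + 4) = -3*s^2 - 12*s + 38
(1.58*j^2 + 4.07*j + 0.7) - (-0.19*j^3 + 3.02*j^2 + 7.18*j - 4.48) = 0.19*j^3 - 1.44*j^2 - 3.11*j + 5.18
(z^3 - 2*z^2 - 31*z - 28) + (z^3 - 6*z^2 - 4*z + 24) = 2*z^3 - 8*z^2 - 35*z - 4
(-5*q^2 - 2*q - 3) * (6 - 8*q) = 40*q^3 - 14*q^2 + 12*q - 18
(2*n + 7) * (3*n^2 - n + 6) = 6*n^3 + 19*n^2 + 5*n + 42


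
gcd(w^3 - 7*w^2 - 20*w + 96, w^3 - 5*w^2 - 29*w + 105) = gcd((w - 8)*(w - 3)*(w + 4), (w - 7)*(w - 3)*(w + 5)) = w - 3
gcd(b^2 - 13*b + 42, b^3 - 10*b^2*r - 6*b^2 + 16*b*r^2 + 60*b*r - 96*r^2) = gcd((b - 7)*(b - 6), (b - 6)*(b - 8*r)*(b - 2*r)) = b - 6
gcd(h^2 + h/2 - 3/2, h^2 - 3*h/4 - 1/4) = h - 1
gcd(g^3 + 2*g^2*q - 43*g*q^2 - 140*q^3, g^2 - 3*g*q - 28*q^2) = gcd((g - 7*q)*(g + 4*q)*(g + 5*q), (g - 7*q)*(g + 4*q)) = -g^2 + 3*g*q + 28*q^2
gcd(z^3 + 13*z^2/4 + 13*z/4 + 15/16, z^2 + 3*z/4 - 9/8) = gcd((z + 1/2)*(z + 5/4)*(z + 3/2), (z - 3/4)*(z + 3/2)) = z + 3/2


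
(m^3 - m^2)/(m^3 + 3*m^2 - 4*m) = m/(m + 4)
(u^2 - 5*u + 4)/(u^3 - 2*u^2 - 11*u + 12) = 1/(u + 3)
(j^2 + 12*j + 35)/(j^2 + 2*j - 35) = (j + 5)/(j - 5)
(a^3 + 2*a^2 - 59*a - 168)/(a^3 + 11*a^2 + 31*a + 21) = (a - 8)/(a + 1)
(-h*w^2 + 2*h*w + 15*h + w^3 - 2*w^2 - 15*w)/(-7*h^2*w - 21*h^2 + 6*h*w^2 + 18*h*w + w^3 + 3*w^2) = (w - 5)/(7*h + w)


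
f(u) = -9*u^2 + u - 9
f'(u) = 1 - 18*u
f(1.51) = -28.01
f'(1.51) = -26.18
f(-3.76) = -140.00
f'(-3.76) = 68.68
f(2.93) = -83.33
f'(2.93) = -51.74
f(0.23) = -9.25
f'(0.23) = -3.14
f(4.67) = -200.61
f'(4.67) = -83.06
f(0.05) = -8.97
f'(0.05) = 0.10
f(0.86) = -14.80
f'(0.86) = -14.48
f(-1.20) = -23.16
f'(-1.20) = 22.60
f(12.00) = -1293.00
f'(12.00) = -215.00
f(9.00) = -729.00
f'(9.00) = -161.00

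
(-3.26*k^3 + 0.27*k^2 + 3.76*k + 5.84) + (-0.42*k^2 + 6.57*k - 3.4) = -3.26*k^3 - 0.15*k^2 + 10.33*k + 2.44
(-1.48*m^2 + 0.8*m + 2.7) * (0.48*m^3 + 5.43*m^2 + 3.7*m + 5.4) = -0.7104*m^5 - 7.6524*m^4 + 0.164000000000001*m^3 + 9.629*m^2 + 14.31*m + 14.58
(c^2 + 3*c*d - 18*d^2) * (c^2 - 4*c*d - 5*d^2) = c^4 - c^3*d - 35*c^2*d^2 + 57*c*d^3 + 90*d^4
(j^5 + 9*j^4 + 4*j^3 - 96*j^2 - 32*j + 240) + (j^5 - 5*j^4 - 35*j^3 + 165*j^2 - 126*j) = 2*j^5 + 4*j^4 - 31*j^3 + 69*j^2 - 158*j + 240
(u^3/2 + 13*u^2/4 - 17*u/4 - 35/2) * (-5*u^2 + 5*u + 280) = -5*u^5/2 - 55*u^4/4 + 355*u^3/2 + 3905*u^2/4 - 2555*u/2 - 4900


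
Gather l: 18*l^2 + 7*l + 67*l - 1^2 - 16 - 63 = 18*l^2 + 74*l - 80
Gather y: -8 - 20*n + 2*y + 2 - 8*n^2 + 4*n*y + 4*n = -8*n^2 - 16*n + y*(4*n + 2) - 6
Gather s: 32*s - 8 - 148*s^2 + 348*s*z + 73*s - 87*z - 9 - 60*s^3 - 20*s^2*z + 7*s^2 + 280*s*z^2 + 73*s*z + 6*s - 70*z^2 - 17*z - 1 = -60*s^3 + s^2*(-20*z - 141) + s*(280*z^2 + 421*z + 111) - 70*z^2 - 104*z - 18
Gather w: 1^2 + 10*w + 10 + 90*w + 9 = 100*w + 20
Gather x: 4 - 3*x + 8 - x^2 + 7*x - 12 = -x^2 + 4*x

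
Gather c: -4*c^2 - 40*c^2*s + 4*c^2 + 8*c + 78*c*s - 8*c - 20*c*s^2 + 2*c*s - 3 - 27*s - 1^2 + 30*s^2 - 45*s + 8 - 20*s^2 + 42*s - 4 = -40*c^2*s + c*(-20*s^2 + 80*s) + 10*s^2 - 30*s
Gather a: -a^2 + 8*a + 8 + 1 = -a^2 + 8*a + 9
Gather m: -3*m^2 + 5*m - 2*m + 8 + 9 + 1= -3*m^2 + 3*m + 18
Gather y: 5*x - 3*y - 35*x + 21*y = -30*x + 18*y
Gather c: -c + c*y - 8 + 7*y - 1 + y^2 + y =c*(y - 1) + y^2 + 8*y - 9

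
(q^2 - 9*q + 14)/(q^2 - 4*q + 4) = (q - 7)/(q - 2)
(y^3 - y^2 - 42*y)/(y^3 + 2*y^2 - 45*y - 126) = y/(y + 3)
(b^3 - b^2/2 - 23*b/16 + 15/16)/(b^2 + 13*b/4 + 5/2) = (4*b^2 - 7*b + 3)/(4*(b + 2))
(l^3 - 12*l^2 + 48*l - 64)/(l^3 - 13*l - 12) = (l^2 - 8*l + 16)/(l^2 + 4*l + 3)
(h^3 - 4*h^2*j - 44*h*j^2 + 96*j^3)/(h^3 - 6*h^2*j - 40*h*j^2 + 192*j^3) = (h - 2*j)/(h - 4*j)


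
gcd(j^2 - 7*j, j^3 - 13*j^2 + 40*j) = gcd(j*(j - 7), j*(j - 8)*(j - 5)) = j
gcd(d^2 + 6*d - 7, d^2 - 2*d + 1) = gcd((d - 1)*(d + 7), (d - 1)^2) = d - 1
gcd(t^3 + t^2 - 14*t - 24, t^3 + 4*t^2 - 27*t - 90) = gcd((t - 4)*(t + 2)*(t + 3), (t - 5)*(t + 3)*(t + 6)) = t + 3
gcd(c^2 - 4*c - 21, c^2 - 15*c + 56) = c - 7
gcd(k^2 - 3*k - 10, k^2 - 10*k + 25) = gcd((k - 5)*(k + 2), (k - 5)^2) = k - 5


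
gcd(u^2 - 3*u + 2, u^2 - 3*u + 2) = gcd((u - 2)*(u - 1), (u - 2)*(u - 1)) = u^2 - 3*u + 2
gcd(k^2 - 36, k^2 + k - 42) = k - 6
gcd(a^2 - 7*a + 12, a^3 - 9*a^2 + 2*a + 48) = a - 3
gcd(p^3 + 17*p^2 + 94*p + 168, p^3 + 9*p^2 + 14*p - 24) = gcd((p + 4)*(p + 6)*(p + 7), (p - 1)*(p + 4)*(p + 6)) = p^2 + 10*p + 24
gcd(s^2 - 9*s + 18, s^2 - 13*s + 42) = s - 6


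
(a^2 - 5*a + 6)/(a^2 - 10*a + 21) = (a - 2)/(a - 7)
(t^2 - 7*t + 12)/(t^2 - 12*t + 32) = (t - 3)/(t - 8)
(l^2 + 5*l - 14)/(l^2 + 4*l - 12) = (l + 7)/(l + 6)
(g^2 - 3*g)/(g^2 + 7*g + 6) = g*(g - 3)/(g^2 + 7*g + 6)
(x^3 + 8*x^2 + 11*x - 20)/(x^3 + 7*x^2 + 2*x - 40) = (x - 1)/(x - 2)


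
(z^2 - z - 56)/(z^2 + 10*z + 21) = (z - 8)/(z + 3)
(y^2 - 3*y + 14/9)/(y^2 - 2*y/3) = (y - 7/3)/y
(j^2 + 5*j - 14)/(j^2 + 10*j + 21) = (j - 2)/(j + 3)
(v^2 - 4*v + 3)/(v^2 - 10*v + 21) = (v - 1)/(v - 7)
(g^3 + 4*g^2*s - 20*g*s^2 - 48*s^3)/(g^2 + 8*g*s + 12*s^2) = g - 4*s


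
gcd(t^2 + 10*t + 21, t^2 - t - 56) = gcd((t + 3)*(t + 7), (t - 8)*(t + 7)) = t + 7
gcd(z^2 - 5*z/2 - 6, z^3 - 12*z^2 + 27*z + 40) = 1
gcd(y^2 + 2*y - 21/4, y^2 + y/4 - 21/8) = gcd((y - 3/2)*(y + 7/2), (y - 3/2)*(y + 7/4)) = y - 3/2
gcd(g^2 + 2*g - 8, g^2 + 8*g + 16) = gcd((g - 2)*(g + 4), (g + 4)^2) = g + 4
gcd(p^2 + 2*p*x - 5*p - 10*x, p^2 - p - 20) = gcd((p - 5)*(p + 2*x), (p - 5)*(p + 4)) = p - 5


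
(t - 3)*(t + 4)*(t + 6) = t^3 + 7*t^2 - 6*t - 72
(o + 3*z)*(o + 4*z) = o^2 + 7*o*z + 12*z^2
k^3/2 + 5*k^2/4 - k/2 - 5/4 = (k/2 + 1/2)*(k - 1)*(k + 5/2)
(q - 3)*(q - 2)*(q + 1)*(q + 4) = q^4 - 15*q^2 + 10*q + 24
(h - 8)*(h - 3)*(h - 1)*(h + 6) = h^4 - 6*h^3 - 37*h^2 + 186*h - 144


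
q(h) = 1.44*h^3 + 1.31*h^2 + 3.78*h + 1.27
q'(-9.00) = 330.12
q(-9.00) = -976.40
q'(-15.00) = 936.48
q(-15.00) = -4620.68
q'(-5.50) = 120.05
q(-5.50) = -219.47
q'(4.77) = 114.57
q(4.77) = 205.39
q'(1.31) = 14.63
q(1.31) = 11.71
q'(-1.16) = 6.55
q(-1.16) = -3.60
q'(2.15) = 29.38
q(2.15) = 29.76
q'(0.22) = 4.57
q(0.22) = 2.18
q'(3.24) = 57.62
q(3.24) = 76.25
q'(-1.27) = 7.42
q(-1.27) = -4.37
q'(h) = 4.32*h^2 + 2.62*h + 3.78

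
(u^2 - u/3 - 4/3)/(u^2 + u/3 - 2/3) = (3*u - 4)/(3*u - 2)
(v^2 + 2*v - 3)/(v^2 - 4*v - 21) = (v - 1)/(v - 7)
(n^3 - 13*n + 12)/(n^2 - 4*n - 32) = (n^2 - 4*n + 3)/(n - 8)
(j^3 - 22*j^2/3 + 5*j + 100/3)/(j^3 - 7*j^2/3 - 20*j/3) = (j - 5)/j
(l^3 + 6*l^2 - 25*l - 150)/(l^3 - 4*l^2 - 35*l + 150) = (l + 5)/(l - 5)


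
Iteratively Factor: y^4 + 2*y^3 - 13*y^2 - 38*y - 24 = (y - 4)*(y^3 + 6*y^2 + 11*y + 6) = (y - 4)*(y + 3)*(y^2 + 3*y + 2) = (y - 4)*(y + 1)*(y + 3)*(y + 2)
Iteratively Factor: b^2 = (b)*(b)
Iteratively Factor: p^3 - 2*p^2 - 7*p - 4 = (p + 1)*(p^2 - 3*p - 4) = (p - 4)*(p + 1)*(p + 1)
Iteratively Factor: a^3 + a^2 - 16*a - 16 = (a - 4)*(a^2 + 5*a + 4) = (a - 4)*(a + 4)*(a + 1)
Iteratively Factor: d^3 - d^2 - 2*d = (d + 1)*(d^2 - 2*d) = (d - 2)*(d + 1)*(d)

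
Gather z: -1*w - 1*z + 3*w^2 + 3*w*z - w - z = 3*w^2 - 2*w + z*(3*w - 2)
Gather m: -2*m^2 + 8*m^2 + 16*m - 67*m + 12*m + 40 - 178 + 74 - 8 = 6*m^2 - 39*m - 72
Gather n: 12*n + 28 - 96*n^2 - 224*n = -96*n^2 - 212*n + 28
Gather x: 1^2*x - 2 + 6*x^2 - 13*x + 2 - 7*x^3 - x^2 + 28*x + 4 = -7*x^3 + 5*x^2 + 16*x + 4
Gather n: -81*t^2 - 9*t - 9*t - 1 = -81*t^2 - 18*t - 1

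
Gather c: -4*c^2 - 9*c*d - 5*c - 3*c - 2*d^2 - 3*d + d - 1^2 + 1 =-4*c^2 + c*(-9*d - 8) - 2*d^2 - 2*d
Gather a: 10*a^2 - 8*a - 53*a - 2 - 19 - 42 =10*a^2 - 61*a - 63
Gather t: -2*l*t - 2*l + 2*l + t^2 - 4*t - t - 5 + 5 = t^2 + t*(-2*l - 5)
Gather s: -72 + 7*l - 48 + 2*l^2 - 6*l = 2*l^2 + l - 120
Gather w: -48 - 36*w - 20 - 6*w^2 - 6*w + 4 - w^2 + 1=-7*w^2 - 42*w - 63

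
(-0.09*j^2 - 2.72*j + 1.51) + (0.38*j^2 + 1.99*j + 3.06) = 0.29*j^2 - 0.73*j + 4.57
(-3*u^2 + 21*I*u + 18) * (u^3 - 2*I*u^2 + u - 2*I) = -3*u^5 + 27*I*u^4 + 57*u^3 - 9*I*u^2 + 60*u - 36*I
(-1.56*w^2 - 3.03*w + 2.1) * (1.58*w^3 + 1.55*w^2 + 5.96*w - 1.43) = -2.4648*w^5 - 7.2054*w^4 - 10.6761*w^3 - 12.573*w^2 + 16.8489*w - 3.003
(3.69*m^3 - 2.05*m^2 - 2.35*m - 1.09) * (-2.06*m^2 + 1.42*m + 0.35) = -7.6014*m^5 + 9.4628*m^4 + 3.2215*m^3 - 1.8091*m^2 - 2.3703*m - 0.3815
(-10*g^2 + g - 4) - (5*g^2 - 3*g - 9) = -15*g^2 + 4*g + 5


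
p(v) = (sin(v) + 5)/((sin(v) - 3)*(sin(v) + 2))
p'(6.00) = 0.05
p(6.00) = -0.84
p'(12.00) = 0.13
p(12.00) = -0.86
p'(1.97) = 0.12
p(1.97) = -0.98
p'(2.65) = 0.13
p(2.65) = -0.88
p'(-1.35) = 0.10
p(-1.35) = -0.99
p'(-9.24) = -0.02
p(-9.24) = -0.83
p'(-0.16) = 0.02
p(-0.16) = -0.83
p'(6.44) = -0.07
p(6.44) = -0.84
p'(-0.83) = 0.18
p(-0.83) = -0.90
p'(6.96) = -0.15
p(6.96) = -0.90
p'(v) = cos(v)/((sin(v) - 3)*(sin(v) + 2)) - (sin(v) + 5)*cos(v)/((sin(v) - 3)*(sin(v) + 2)^2) - (sin(v) + 5)*cos(v)/((sin(v) - 3)^2*(sin(v) + 2))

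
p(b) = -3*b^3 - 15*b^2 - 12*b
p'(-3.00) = -3.00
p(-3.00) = -18.00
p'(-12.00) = -948.00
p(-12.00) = 3168.00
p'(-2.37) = 8.55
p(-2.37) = -15.88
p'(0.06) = -13.83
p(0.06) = -0.77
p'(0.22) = -19.04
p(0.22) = -3.40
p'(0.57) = -32.02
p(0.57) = -12.27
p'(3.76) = -252.04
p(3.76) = -416.66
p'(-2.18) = 10.63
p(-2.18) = -14.05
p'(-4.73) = -71.46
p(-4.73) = 38.64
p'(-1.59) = 12.95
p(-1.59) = -6.78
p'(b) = -9*b^2 - 30*b - 12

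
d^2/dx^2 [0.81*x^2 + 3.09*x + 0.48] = 1.62000000000000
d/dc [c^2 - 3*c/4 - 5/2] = 2*c - 3/4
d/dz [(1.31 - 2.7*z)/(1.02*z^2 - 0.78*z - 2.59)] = (2.754*z^2 - 2.6724*z + 8.0148)/(1.0404*z^4 - 1.5912*z^3 - 4.6752*z^2 + 4.0404*z + 6.7081)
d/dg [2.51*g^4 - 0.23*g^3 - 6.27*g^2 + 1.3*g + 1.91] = 10.04*g^3 - 0.69*g^2 - 12.54*g + 1.3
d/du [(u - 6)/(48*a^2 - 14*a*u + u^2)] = (48*a^2 - 14*a*u + u^2 + 2*(7*a - u)*(u - 6))/(48*a^2 - 14*a*u + u^2)^2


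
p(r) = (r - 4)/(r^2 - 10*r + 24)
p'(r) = (10 - 2*r)*(r - 4)/(r^2 - 10*r + 24)^2 + 1/(r^2 - 10*r + 24)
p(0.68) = -0.19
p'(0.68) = -0.04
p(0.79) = -0.19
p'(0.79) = -0.04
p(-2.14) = -0.12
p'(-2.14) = -0.02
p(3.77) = -0.45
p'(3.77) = -0.20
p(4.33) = -0.60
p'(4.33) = -0.36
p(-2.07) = -0.12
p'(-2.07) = -0.02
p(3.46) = -0.39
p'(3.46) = -0.16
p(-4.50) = -0.10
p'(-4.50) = -0.01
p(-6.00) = -0.08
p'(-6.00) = -0.00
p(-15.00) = -0.05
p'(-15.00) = 0.00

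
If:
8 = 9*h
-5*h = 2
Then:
No Solution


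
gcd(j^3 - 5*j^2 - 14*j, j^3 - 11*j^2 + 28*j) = j^2 - 7*j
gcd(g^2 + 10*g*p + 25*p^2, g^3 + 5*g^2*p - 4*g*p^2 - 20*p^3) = g + 5*p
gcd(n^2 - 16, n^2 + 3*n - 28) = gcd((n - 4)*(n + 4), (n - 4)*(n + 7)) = n - 4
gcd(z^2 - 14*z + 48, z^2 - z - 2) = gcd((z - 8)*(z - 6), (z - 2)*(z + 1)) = 1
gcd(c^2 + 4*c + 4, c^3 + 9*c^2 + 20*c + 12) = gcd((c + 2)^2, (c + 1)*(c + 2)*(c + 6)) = c + 2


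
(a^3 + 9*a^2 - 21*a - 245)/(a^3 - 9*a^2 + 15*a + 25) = (a^2 + 14*a + 49)/(a^2 - 4*a - 5)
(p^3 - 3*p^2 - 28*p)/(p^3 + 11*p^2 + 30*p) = (p^2 - 3*p - 28)/(p^2 + 11*p + 30)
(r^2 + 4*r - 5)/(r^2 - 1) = (r + 5)/(r + 1)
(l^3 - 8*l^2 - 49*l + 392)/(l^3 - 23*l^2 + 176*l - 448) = (l + 7)/(l - 8)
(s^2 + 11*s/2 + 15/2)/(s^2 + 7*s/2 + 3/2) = (2*s + 5)/(2*s + 1)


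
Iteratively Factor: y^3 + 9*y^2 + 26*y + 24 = (y + 3)*(y^2 + 6*y + 8) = (y + 3)*(y + 4)*(y + 2)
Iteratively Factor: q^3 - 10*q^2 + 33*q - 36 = (q - 3)*(q^2 - 7*q + 12) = (q - 3)^2*(q - 4)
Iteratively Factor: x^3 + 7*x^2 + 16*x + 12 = (x + 3)*(x^2 + 4*x + 4) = (x + 2)*(x + 3)*(x + 2)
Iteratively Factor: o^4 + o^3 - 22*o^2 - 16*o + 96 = (o - 4)*(o^3 + 5*o^2 - 2*o - 24) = (o - 4)*(o + 3)*(o^2 + 2*o - 8) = (o - 4)*(o - 2)*(o + 3)*(o + 4)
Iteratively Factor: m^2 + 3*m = (m)*(m + 3)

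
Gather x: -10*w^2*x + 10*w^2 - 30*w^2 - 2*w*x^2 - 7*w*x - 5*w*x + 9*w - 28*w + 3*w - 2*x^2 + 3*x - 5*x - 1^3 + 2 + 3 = -20*w^2 - 16*w + x^2*(-2*w - 2) + x*(-10*w^2 - 12*w - 2) + 4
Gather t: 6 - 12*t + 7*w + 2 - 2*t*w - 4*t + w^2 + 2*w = t*(-2*w - 16) + w^2 + 9*w + 8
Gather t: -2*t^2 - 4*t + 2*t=-2*t^2 - 2*t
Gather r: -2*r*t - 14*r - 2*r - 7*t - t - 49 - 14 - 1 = r*(-2*t - 16) - 8*t - 64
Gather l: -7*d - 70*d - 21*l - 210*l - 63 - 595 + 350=-77*d - 231*l - 308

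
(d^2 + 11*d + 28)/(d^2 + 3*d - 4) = (d + 7)/(d - 1)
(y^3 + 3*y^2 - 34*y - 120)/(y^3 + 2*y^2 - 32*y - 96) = (y + 5)/(y + 4)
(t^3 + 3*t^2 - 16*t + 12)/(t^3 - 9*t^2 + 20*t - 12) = (t + 6)/(t - 6)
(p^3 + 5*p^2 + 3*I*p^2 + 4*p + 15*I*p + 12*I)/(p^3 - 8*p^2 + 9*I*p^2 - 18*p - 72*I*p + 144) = (p^2 + 5*p + 4)/(p^2 + p*(-8 + 6*I) - 48*I)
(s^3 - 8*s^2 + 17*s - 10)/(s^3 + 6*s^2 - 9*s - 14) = (s^2 - 6*s + 5)/(s^2 + 8*s + 7)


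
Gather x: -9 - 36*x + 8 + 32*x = -4*x - 1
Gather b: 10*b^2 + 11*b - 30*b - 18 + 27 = 10*b^2 - 19*b + 9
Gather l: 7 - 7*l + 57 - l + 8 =72 - 8*l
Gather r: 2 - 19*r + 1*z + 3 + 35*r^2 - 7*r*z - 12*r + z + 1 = 35*r^2 + r*(-7*z - 31) + 2*z + 6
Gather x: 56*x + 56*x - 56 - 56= 112*x - 112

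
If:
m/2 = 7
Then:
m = 14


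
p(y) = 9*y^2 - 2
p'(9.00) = 162.00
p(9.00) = 727.00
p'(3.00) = 54.00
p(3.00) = 79.00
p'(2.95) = 53.10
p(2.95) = 76.32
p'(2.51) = 45.18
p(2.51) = 54.70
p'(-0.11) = -1.98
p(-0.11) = -1.89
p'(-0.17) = -3.06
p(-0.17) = -1.74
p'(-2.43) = -43.74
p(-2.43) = 51.14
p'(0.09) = 1.62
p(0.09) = -1.93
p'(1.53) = 27.54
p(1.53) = 19.07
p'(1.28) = 23.04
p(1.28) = 12.75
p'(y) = 18*y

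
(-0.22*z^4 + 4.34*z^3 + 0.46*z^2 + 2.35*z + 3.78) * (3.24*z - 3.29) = -0.7128*z^5 + 14.7854*z^4 - 12.7882*z^3 + 6.1006*z^2 + 4.5157*z - 12.4362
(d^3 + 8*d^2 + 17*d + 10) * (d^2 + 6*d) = d^5 + 14*d^4 + 65*d^3 + 112*d^2 + 60*d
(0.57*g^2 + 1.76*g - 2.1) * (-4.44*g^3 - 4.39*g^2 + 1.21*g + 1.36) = -2.5308*g^5 - 10.3167*g^4 + 2.2873*g^3 + 12.1238*g^2 - 0.1474*g - 2.856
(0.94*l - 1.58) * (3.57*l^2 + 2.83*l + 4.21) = 3.3558*l^3 - 2.9804*l^2 - 0.514*l - 6.6518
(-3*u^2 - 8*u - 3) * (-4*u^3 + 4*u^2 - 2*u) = 12*u^5 + 20*u^4 - 14*u^3 + 4*u^2 + 6*u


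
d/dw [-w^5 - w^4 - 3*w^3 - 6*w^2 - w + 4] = -5*w^4 - 4*w^3 - 9*w^2 - 12*w - 1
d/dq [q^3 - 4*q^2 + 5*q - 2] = 3*q^2 - 8*q + 5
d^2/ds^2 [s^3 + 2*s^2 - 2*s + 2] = 6*s + 4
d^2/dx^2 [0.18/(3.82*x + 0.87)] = 5.253264/(3.82*x + 0.87)^3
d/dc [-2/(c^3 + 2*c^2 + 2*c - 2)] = 2*(3*c^2 + 4*c + 2)/(c^3 + 2*c^2 + 2*c - 2)^2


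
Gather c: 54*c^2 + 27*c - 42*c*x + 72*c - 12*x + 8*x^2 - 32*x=54*c^2 + c*(99 - 42*x) + 8*x^2 - 44*x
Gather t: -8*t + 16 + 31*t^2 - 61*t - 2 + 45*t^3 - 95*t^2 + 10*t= 45*t^3 - 64*t^2 - 59*t + 14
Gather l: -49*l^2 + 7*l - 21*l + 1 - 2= -49*l^2 - 14*l - 1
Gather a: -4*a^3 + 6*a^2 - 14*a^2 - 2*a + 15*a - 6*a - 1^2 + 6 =-4*a^3 - 8*a^2 + 7*a + 5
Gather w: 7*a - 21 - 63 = 7*a - 84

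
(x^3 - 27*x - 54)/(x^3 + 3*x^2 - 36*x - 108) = (x + 3)/(x + 6)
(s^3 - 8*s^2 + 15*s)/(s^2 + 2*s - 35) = s*(s - 3)/(s + 7)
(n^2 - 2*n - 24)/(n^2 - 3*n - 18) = (n + 4)/(n + 3)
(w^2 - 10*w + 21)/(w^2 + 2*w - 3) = (w^2 - 10*w + 21)/(w^2 + 2*w - 3)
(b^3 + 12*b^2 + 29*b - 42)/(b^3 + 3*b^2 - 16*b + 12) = (b + 7)/(b - 2)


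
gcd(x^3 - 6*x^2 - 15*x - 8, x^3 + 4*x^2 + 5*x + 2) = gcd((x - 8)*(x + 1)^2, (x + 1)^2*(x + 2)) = x^2 + 2*x + 1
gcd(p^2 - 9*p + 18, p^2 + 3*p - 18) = p - 3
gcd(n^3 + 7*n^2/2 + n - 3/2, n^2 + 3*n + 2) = n + 1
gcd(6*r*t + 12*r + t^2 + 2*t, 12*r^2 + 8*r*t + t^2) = 6*r + t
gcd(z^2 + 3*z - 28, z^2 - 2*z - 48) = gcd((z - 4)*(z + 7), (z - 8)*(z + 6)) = 1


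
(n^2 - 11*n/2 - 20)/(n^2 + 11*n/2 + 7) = (2*n^2 - 11*n - 40)/(2*n^2 + 11*n + 14)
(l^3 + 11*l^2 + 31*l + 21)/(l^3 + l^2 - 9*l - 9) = (l + 7)/(l - 3)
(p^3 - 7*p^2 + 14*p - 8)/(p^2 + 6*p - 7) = (p^2 - 6*p + 8)/(p + 7)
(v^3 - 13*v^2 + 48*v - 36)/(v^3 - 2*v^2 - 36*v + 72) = (v^2 - 7*v + 6)/(v^2 + 4*v - 12)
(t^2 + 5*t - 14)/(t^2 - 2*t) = (t + 7)/t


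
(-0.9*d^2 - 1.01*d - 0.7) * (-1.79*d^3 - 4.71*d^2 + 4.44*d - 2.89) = 1.611*d^5 + 6.0469*d^4 + 2.0141*d^3 + 1.4136*d^2 - 0.1891*d + 2.023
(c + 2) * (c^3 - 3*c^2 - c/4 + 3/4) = c^4 - c^3 - 25*c^2/4 + c/4 + 3/2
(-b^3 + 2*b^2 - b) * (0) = 0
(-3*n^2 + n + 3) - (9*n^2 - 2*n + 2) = -12*n^2 + 3*n + 1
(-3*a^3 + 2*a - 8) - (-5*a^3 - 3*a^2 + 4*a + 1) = 2*a^3 + 3*a^2 - 2*a - 9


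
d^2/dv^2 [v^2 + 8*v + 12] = 2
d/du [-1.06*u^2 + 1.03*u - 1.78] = 1.03 - 2.12*u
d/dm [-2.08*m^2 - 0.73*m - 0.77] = -4.16*m - 0.73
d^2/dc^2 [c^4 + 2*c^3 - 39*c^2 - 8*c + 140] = 12*c^2 + 12*c - 78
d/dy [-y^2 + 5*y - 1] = 5 - 2*y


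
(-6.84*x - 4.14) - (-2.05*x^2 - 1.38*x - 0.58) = 2.05*x^2 - 5.46*x - 3.56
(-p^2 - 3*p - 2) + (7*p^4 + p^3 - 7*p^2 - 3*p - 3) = 7*p^4 + p^3 - 8*p^2 - 6*p - 5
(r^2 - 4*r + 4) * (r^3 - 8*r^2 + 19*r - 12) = r^5 - 12*r^4 + 55*r^3 - 120*r^2 + 124*r - 48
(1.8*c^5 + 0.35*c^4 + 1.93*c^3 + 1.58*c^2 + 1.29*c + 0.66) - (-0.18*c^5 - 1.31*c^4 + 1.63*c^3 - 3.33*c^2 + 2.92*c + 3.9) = 1.98*c^5 + 1.66*c^4 + 0.3*c^3 + 4.91*c^2 - 1.63*c - 3.24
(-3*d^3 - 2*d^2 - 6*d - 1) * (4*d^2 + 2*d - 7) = -12*d^5 - 14*d^4 - 7*d^3 - 2*d^2 + 40*d + 7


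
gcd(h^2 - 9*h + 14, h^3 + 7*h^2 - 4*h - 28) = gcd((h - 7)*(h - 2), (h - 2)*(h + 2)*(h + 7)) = h - 2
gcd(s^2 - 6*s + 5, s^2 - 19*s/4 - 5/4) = s - 5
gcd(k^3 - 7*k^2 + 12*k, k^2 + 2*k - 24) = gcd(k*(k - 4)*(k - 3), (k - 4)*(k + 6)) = k - 4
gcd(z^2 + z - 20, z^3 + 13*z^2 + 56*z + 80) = z + 5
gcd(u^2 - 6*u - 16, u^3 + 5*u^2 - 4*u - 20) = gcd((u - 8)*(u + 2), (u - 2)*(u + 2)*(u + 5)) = u + 2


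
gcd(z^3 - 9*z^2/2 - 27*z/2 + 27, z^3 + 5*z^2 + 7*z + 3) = z + 3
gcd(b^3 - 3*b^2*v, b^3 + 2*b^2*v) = b^2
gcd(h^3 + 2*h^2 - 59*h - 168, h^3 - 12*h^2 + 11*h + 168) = h^2 - 5*h - 24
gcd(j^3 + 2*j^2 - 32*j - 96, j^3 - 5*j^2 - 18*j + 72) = j^2 - 2*j - 24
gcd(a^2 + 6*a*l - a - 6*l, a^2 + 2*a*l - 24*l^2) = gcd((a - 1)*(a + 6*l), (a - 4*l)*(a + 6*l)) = a + 6*l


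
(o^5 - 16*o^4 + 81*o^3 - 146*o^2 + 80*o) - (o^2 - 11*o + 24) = o^5 - 16*o^4 + 81*o^3 - 147*o^2 + 91*o - 24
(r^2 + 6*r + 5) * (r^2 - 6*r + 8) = r^4 - 23*r^2 + 18*r + 40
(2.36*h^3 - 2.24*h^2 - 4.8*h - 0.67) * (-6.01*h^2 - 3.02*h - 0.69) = -14.1836*h^5 + 6.3352*h^4 + 33.9844*h^3 + 20.0683*h^2 + 5.3354*h + 0.4623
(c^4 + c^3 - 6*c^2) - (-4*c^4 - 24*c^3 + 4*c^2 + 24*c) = 5*c^4 + 25*c^3 - 10*c^2 - 24*c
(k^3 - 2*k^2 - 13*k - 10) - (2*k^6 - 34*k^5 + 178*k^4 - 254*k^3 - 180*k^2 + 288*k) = -2*k^6 + 34*k^5 - 178*k^4 + 255*k^3 + 178*k^2 - 301*k - 10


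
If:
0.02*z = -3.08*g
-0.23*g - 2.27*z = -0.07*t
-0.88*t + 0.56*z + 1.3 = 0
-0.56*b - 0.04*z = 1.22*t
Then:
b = -3.29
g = -0.00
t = 1.51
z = 0.05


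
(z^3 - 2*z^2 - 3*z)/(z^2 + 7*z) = (z^2 - 2*z - 3)/(z + 7)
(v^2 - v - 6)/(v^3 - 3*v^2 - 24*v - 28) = (v - 3)/(v^2 - 5*v - 14)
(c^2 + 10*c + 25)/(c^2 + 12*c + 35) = (c + 5)/(c + 7)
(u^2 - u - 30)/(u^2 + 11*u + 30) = (u - 6)/(u + 6)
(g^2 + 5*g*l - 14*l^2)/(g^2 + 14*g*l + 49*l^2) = (g - 2*l)/(g + 7*l)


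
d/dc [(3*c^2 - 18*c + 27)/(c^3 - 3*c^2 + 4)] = 3*(-c^3 + 10*c^2 - 25*c + 12)/(c^5 - 4*c^4 + c^3 + 10*c^2 - 4*c - 8)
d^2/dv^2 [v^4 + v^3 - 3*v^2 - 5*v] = 12*v^2 + 6*v - 6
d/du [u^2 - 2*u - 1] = 2*u - 2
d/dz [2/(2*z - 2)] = -1/(z - 1)^2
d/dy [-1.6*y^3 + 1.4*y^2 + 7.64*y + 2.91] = -4.8*y^2 + 2.8*y + 7.64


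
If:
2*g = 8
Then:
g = 4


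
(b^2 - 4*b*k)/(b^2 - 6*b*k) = (b - 4*k)/(b - 6*k)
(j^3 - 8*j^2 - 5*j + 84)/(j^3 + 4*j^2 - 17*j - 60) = (j - 7)/(j + 5)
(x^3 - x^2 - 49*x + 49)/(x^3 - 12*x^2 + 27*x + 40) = (x^3 - x^2 - 49*x + 49)/(x^3 - 12*x^2 + 27*x + 40)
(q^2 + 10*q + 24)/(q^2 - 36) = (q + 4)/(q - 6)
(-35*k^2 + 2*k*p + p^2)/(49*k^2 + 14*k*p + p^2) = (-5*k + p)/(7*k + p)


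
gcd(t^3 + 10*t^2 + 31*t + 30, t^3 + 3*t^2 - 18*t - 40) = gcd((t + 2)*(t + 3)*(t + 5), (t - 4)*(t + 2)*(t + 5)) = t^2 + 7*t + 10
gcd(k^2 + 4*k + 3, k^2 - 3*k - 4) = k + 1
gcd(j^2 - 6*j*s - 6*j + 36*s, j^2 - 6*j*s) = -j + 6*s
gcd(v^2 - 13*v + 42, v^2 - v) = 1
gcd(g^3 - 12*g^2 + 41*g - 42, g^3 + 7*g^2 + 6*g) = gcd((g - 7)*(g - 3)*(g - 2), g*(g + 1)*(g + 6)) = 1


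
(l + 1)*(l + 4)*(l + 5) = l^3 + 10*l^2 + 29*l + 20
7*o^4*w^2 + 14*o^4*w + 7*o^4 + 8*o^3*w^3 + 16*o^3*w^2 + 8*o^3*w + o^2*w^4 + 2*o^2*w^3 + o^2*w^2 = (o + w)*(7*o + w)*(o*w + o)^2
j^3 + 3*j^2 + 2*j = j*(j + 1)*(j + 2)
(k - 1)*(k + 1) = k^2 - 1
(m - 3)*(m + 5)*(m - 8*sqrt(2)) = m^3 - 8*sqrt(2)*m^2 + 2*m^2 - 16*sqrt(2)*m - 15*m + 120*sqrt(2)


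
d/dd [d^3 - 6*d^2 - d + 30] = 3*d^2 - 12*d - 1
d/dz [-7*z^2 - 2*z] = -14*z - 2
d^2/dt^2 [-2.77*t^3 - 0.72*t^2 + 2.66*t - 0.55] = -16.62*t - 1.44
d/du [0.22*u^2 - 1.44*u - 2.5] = 0.44*u - 1.44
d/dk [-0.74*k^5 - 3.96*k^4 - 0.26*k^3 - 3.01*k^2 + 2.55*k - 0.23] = -3.7*k^4 - 15.84*k^3 - 0.78*k^2 - 6.02*k + 2.55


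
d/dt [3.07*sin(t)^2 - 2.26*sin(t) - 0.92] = (6.14*sin(t) - 2.26)*cos(t)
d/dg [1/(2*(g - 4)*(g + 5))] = (-g - 1/2)/(g^4 + 2*g^3 - 39*g^2 - 40*g + 400)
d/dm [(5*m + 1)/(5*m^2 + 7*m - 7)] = (25*m^2 + 35*m - (5*m + 1)*(10*m + 7) - 35)/(5*m^2 + 7*m - 7)^2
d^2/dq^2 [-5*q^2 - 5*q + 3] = -10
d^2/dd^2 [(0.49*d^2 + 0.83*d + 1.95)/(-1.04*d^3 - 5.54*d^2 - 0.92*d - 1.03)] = (-1.059968*d^6 - 5.38636799999999*d^5 - 51.189216*d^4 - 216.778392*d^3 - 342.8409*d^2 - 18.682644*d + 19.486554)/(1.124864*d^9 + 17.976192*d^8 + 98.743008*d^7 + 205.17764*d^6 + 122.956272*d^5 + 114.817236*d^4 + 35.58692*d^3 + 20.247534*d^2 + 2.928084*d + 1.092727)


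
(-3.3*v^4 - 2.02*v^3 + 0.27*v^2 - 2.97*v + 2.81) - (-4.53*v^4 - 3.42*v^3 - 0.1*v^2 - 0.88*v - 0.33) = 1.23*v^4 + 1.4*v^3 + 0.37*v^2 - 2.09*v + 3.14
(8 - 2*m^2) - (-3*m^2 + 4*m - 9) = m^2 - 4*m + 17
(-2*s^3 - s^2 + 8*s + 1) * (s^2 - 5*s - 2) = -2*s^5 + 9*s^4 + 17*s^3 - 37*s^2 - 21*s - 2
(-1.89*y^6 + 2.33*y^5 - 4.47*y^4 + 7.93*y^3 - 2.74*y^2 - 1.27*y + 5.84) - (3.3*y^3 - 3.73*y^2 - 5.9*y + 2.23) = -1.89*y^6 + 2.33*y^5 - 4.47*y^4 + 4.63*y^3 + 0.99*y^2 + 4.63*y + 3.61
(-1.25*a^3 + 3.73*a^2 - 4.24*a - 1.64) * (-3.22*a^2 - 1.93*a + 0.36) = 4.025*a^5 - 9.5981*a^4 + 6.0039*a^3 + 14.8068*a^2 + 1.6388*a - 0.5904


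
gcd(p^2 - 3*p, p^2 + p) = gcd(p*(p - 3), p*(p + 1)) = p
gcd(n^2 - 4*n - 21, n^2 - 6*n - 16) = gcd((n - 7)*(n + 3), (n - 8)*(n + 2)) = 1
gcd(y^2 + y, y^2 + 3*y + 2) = y + 1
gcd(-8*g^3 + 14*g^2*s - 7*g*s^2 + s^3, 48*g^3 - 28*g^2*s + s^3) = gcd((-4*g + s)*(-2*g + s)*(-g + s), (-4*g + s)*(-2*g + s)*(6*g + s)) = 8*g^2 - 6*g*s + s^2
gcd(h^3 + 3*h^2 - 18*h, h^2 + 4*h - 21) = h - 3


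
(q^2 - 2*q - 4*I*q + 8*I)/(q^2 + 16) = (q - 2)/(q + 4*I)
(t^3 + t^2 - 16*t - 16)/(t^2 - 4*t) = t + 5 + 4/t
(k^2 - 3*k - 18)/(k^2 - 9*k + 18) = (k + 3)/(k - 3)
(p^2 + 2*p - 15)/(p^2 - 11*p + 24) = (p + 5)/(p - 8)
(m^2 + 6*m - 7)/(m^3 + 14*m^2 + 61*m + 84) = (m - 1)/(m^2 + 7*m + 12)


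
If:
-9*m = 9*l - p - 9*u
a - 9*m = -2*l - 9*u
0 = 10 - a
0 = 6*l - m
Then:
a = 10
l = 9*u/52 + 5/26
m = 27*u/26 + 15/13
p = 99*u/52 + 315/26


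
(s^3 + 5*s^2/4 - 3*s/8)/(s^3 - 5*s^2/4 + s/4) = (s + 3/2)/(s - 1)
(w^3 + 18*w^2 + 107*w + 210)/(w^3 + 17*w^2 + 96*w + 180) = (w + 7)/(w + 6)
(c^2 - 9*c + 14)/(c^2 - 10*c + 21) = (c - 2)/(c - 3)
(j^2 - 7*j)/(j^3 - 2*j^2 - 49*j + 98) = j/(j^2 + 5*j - 14)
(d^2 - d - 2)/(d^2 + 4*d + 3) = (d - 2)/(d + 3)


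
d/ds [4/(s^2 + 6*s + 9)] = 8*(-s - 3)/(s^2 + 6*s + 9)^2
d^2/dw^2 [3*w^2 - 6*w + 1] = 6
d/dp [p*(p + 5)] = 2*p + 5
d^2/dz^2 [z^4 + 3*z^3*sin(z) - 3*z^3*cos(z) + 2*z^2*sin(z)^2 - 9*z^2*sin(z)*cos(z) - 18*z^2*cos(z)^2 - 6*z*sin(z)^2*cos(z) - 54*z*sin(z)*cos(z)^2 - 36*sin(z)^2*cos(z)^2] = 3*sqrt(2)*z^3*cos(z + pi/4) + 18*z^2*sin(2*z) + 18*sqrt(2)*z^2*sin(z + pi/4) + 40*z^2*cos(2*z) + 12*z^2 + 63*z*sin(z)/2 + 80*z*sin(2*z) + 243*z*sin(3*z)/2 - 33*z*cos(z)/2 - 36*z*cos(2*z) - 27*z*cos(3*z)/2 + 3*sin(z) - 9*sin(2*z) - 9*sin(3*z) - 27*cos(z) - 144*cos(2*z)^2 - 20*cos(2*z) - 81*cos(3*z) + 56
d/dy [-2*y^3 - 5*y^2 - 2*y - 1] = -6*y^2 - 10*y - 2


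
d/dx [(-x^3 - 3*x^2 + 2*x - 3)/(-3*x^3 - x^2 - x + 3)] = (-8*x^4 + 14*x^3 - 31*x^2 - 24*x + 3)/(9*x^6 + 6*x^5 + 7*x^4 - 16*x^3 - 5*x^2 - 6*x + 9)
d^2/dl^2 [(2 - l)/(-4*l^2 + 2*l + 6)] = ((5 - 6*l)*(-2*l^2 + l + 3) - (l - 2)*(4*l - 1)^2)/(-2*l^2 + l + 3)^3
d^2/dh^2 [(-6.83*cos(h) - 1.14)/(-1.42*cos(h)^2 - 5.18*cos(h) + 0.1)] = (0.295297669002591*(1 - cos(h)^2)^2 - 0.0990850455154806*cos(h)^5 - 0.0246869758504948*cos(h)^3 + 0.439635244177512*cos(h)^2 + 0.399107222358217*cos(h) + 0.198094719695473)/(0.274131274131274*cos(h)^2 + 1.0*cos(h) - 0.0193050193050193)^3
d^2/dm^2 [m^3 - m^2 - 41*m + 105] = 6*m - 2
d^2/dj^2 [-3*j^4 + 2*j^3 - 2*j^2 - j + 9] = -36*j^2 + 12*j - 4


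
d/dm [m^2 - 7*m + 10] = 2*m - 7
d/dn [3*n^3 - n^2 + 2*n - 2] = 9*n^2 - 2*n + 2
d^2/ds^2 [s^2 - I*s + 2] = 2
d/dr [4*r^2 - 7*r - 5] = 8*r - 7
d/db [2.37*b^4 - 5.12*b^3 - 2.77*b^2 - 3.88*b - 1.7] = 9.48*b^3 - 15.36*b^2 - 5.54*b - 3.88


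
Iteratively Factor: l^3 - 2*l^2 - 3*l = (l + 1)*(l^2 - 3*l) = l*(l + 1)*(l - 3)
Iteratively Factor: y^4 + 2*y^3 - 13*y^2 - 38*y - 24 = (y + 2)*(y^3 - 13*y - 12) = (y + 2)*(y + 3)*(y^2 - 3*y - 4) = (y - 4)*(y + 2)*(y + 3)*(y + 1)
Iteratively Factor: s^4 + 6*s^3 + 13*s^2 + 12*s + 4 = (s + 2)*(s^3 + 4*s^2 + 5*s + 2) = (s + 2)^2*(s^2 + 2*s + 1) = (s + 1)*(s + 2)^2*(s + 1)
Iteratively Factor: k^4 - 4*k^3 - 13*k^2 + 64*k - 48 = (k - 4)*(k^3 - 13*k + 12) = (k - 4)*(k + 4)*(k^2 - 4*k + 3) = (k - 4)*(k - 1)*(k + 4)*(k - 3)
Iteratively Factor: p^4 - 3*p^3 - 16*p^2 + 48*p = (p + 4)*(p^3 - 7*p^2 + 12*p) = p*(p + 4)*(p^2 - 7*p + 12) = p*(p - 3)*(p + 4)*(p - 4)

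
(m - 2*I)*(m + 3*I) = m^2 + I*m + 6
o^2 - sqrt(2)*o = o*(o - sqrt(2))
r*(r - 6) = r^2 - 6*r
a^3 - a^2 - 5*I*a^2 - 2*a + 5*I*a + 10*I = (a - 2)*(a + 1)*(a - 5*I)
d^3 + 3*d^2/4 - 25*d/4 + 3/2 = (d - 2)*(d - 1/4)*(d + 3)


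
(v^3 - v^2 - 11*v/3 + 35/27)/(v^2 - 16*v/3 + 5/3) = (9*v^2 - 6*v - 35)/(9*(v - 5))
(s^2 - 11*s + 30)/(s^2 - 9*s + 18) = (s - 5)/(s - 3)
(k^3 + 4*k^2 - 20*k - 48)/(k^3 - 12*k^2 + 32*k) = (k^2 + 8*k + 12)/(k*(k - 8))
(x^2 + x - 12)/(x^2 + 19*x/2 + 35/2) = 2*(x^2 + x - 12)/(2*x^2 + 19*x + 35)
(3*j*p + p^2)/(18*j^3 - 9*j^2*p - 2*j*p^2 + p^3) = p/(6*j^2 - 5*j*p + p^2)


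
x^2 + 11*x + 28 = (x + 4)*(x + 7)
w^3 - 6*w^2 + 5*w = w*(w - 5)*(w - 1)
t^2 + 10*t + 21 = (t + 3)*(t + 7)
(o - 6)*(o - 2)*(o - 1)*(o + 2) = o^4 - 7*o^3 + 2*o^2 + 28*o - 24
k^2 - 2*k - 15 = (k - 5)*(k + 3)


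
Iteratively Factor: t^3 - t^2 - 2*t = (t)*(t^2 - t - 2) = t*(t + 1)*(t - 2)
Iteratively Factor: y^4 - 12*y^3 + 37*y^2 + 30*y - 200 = (y - 5)*(y^3 - 7*y^2 + 2*y + 40) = (y - 5)*(y + 2)*(y^2 - 9*y + 20) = (y - 5)*(y - 4)*(y + 2)*(y - 5)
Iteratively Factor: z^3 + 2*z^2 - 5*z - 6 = (z - 2)*(z^2 + 4*z + 3) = (z - 2)*(z + 3)*(z + 1)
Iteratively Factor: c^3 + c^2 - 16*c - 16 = (c - 4)*(c^2 + 5*c + 4) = (c - 4)*(c + 4)*(c + 1)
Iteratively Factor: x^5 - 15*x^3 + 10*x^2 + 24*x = (x - 3)*(x^4 + 3*x^3 - 6*x^2 - 8*x) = (x - 3)*(x + 1)*(x^3 + 2*x^2 - 8*x) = (x - 3)*(x + 1)*(x + 4)*(x^2 - 2*x) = x*(x - 3)*(x + 1)*(x + 4)*(x - 2)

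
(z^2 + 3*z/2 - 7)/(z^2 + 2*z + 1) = (z^2 + 3*z/2 - 7)/(z^2 + 2*z + 1)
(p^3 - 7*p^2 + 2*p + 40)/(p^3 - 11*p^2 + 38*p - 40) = (p + 2)/(p - 2)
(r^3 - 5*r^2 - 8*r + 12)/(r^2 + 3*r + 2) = (r^2 - 7*r + 6)/(r + 1)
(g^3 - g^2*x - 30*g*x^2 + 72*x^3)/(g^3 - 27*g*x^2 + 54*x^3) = (-g + 4*x)/(-g + 3*x)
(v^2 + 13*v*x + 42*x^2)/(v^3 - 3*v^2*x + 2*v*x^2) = (v^2 + 13*v*x + 42*x^2)/(v*(v^2 - 3*v*x + 2*x^2))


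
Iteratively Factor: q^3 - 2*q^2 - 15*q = (q + 3)*(q^2 - 5*q) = q*(q + 3)*(q - 5)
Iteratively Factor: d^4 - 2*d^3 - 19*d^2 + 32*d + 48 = (d + 4)*(d^3 - 6*d^2 + 5*d + 12) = (d - 3)*(d + 4)*(d^2 - 3*d - 4) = (d - 3)*(d + 1)*(d + 4)*(d - 4)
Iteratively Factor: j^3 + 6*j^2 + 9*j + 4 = (j + 4)*(j^2 + 2*j + 1) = (j + 1)*(j + 4)*(j + 1)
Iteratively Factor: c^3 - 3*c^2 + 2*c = (c - 2)*(c^2 - c) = (c - 2)*(c - 1)*(c)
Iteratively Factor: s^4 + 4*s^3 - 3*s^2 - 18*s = (s)*(s^3 + 4*s^2 - 3*s - 18) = s*(s + 3)*(s^2 + s - 6) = s*(s - 2)*(s + 3)*(s + 3)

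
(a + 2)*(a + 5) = a^2 + 7*a + 10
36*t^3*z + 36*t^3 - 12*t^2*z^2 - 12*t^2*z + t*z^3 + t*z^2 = (-6*t + z)^2*(t*z + t)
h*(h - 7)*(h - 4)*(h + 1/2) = h^4 - 21*h^3/2 + 45*h^2/2 + 14*h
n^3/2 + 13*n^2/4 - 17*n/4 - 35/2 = (n/2 + 1)*(n - 5/2)*(n + 7)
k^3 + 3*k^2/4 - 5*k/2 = k*(k - 5/4)*(k + 2)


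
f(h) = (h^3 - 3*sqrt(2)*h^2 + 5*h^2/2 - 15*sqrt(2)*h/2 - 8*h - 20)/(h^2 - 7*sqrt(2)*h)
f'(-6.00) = 0.71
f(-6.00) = -1.96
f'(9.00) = -73.33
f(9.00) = -49.46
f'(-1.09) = -1.20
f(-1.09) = -0.26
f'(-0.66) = -4.18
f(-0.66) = -1.26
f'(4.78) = -1.38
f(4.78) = 1.62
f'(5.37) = -2.00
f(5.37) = 0.63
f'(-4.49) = 0.61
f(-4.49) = -0.96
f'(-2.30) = 0.21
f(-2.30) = 0.05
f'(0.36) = -15.25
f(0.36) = 7.83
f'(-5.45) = 0.68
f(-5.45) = -1.58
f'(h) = (-2*h + 7*sqrt(2))*(h^3 - 3*sqrt(2)*h^2 + 5*h^2/2 - 15*sqrt(2)*h/2 - 8*h - 20)/(h^2 - 7*sqrt(2)*h)^2 + (3*h^2 - 6*sqrt(2)*h + 5*h - 15*sqrt(2)/2 - 8)/(h^2 - 7*sqrt(2)*h)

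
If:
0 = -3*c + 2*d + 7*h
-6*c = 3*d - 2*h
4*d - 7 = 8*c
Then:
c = -175/344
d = 63/86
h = -147/344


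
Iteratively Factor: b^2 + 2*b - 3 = (b - 1)*(b + 3)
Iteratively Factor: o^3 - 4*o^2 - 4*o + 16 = (o + 2)*(o^2 - 6*o + 8) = (o - 4)*(o + 2)*(o - 2)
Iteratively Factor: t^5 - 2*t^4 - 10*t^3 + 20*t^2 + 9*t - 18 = (t + 3)*(t^4 - 5*t^3 + 5*t^2 + 5*t - 6) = (t - 3)*(t + 3)*(t^3 - 2*t^2 - t + 2) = (t - 3)*(t - 1)*(t + 3)*(t^2 - t - 2) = (t - 3)*(t - 1)*(t + 1)*(t + 3)*(t - 2)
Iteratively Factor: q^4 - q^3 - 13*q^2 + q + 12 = (q - 1)*(q^3 - 13*q - 12) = (q - 1)*(q + 3)*(q^2 - 3*q - 4) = (q - 4)*(q - 1)*(q + 3)*(q + 1)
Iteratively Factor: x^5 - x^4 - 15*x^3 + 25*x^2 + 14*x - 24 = (x + 4)*(x^4 - 5*x^3 + 5*x^2 + 5*x - 6) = (x - 1)*(x + 4)*(x^3 - 4*x^2 + x + 6) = (x - 3)*(x - 1)*(x + 4)*(x^2 - x - 2) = (x - 3)*(x - 1)*(x + 1)*(x + 4)*(x - 2)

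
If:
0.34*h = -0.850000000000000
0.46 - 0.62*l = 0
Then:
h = -2.50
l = 0.74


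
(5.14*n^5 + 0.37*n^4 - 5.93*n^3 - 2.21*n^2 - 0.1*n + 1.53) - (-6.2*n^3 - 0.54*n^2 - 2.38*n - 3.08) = 5.14*n^5 + 0.37*n^4 + 0.27*n^3 - 1.67*n^2 + 2.28*n + 4.61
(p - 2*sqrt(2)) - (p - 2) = 2 - 2*sqrt(2)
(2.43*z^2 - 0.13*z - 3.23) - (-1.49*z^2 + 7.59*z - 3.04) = 3.92*z^2 - 7.72*z - 0.19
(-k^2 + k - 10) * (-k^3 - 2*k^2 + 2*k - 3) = k^5 + k^4 + 6*k^3 + 25*k^2 - 23*k + 30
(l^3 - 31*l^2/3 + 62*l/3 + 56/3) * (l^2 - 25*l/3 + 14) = l^5 - 56*l^4/3 + 1087*l^3/9 - 2684*l^2/9 + 1204*l/9 + 784/3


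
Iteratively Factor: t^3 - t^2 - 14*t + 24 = (t - 3)*(t^2 + 2*t - 8) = (t - 3)*(t - 2)*(t + 4)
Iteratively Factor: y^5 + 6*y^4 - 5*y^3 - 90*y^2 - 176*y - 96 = (y + 3)*(y^4 + 3*y^3 - 14*y^2 - 48*y - 32) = (y + 1)*(y + 3)*(y^3 + 2*y^2 - 16*y - 32) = (y - 4)*(y + 1)*(y + 3)*(y^2 + 6*y + 8) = (y - 4)*(y + 1)*(y + 3)*(y + 4)*(y + 2)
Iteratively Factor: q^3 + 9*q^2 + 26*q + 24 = (q + 3)*(q^2 + 6*q + 8) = (q + 2)*(q + 3)*(q + 4)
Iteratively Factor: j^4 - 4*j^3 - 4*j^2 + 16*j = (j + 2)*(j^3 - 6*j^2 + 8*j) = j*(j + 2)*(j^2 - 6*j + 8) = j*(j - 2)*(j + 2)*(j - 4)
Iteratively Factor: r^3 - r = (r - 1)*(r^2 + r) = (r - 1)*(r + 1)*(r)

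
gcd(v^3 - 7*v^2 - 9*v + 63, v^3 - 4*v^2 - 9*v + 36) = v^2 - 9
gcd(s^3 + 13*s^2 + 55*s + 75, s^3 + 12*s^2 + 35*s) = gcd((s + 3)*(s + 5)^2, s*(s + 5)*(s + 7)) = s + 5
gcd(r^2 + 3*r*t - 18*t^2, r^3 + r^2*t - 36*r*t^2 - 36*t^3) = r + 6*t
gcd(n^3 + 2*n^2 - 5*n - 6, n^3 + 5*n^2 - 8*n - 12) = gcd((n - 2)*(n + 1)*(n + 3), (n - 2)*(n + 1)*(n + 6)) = n^2 - n - 2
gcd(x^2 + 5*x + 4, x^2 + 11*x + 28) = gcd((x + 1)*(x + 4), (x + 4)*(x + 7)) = x + 4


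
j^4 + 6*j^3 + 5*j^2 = j^2*(j + 1)*(j + 5)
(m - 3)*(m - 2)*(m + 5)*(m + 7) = m^4 + 7*m^3 - 19*m^2 - 103*m + 210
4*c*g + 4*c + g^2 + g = (4*c + g)*(g + 1)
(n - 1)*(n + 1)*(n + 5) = n^3 + 5*n^2 - n - 5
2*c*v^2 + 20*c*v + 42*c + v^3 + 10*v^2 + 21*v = (2*c + v)*(v + 3)*(v + 7)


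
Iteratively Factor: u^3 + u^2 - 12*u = (u + 4)*(u^2 - 3*u) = (u - 3)*(u + 4)*(u)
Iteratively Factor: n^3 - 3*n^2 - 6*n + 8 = (n + 2)*(n^2 - 5*n + 4) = (n - 4)*(n + 2)*(n - 1)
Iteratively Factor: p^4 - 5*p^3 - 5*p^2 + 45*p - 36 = (p + 3)*(p^3 - 8*p^2 + 19*p - 12) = (p - 1)*(p + 3)*(p^2 - 7*p + 12) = (p - 4)*(p - 1)*(p + 3)*(p - 3)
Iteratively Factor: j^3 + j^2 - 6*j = (j)*(j^2 + j - 6) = j*(j - 2)*(j + 3)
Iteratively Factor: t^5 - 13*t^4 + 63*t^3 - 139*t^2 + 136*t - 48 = (t - 4)*(t^4 - 9*t^3 + 27*t^2 - 31*t + 12) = (t - 4)*(t - 1)*(t^3 - 8*t^2 + 19*t - 12) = (t - 4)*(t - 3)*(t - 1)*(t^2 - 5*t + 4) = (t - 4)^2*(t - 3)*(t - 1)*(t - 1)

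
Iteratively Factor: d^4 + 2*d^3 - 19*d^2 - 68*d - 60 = (d - 5)*(d^3 + 7*d^2 + 16*d + 12) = (d - 5)*(d + 2)*(d^2 + 5*d + 6) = (d - 5)*(d + 2)*(d + 3)*(d + 2)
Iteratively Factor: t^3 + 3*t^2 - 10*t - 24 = (t + 2)*(t^2 + t - 12) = (t - 3)*(t + 2)*(t + 4)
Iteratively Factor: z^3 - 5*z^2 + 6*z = (z)*(z^2 - 5*z + 6) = z*(z - 2)*(z - 3)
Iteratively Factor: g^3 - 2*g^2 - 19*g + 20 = (g - 1)*(g^2 - g - 20) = (g - 1)*(g + 4)*(g - 5)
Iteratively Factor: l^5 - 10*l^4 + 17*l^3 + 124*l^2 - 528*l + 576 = (l + 4)*(l^4 - 14*l^3 + 73*l^2 - 168*l + 144) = (l - 3)*(l + 4)*(l^3 - 11*l^2 + 40*l - 48) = (l - 4)*(l - 3)*(l + 4)*(l^2 - 7*l + 12) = (l - 4)^2*(l - 3)*(l + 4)*(l - 3)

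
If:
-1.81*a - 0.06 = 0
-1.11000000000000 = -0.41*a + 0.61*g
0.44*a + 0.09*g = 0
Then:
No Solution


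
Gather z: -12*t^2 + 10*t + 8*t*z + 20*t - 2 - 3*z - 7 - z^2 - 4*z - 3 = -12*t^2 + 30*t - z^2 + z*(8*t - 7) - 12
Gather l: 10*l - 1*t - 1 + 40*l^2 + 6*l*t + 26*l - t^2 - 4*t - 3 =40*l^2 + l*(6*t + 36) - t^2 - 5*t - 4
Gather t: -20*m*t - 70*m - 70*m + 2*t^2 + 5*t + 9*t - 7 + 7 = -140*m + 2*t^2 + t*(14 - 20*m)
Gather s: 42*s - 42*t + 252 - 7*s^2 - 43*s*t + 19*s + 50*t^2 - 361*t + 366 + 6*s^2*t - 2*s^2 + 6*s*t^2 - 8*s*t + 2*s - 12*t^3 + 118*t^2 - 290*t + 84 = s^2*(6*t - 9) + s*(6*t^2 - 51*t + 63) - 12*t^3 + 168*t^2 - 693*t + 702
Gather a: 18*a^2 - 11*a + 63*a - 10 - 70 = 18*a^2 + 52*a - 80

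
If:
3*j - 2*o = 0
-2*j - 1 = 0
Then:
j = -1/2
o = -3/4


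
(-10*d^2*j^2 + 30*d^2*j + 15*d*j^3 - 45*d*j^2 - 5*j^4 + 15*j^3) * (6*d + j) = -60*d^3*j^2 + 180*d^3*j + 80*d^2*j^3 - 240*d^2*j^2 - 15*d*j^4 + 45*d*j^3 - 5*j^5 + 15*j^4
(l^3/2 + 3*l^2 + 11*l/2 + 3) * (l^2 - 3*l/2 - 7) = l^5/2 + 9*l^4/4 - 5*l^3/2 - 105*l^2/4 - 43*l - 21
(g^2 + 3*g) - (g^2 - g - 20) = 4*g + 20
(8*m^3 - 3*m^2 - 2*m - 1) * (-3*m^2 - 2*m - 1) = -24*m^5 - 7*m^4 + 4*m^3 + 10*m^2 + 4*m + 1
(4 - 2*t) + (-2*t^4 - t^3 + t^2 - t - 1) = -2*t^4 - t^3 + t^2 - 3*t + 3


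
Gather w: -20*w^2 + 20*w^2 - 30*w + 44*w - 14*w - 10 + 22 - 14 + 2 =0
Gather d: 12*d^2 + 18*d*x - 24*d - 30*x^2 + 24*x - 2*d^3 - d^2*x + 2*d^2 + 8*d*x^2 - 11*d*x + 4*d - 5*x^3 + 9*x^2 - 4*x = -2*d^3 + d^2*(14 - x) + d*(8*x^2 + 7*x - 20) - 5*x^3 - 21*x^2 + 20*x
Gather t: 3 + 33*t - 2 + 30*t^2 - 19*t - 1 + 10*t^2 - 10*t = 40*t^2 + 4*t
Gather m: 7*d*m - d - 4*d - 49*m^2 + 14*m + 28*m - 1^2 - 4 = -5*d - 49*m^2 + m*(7*d + 42) - 5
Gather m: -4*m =-4*m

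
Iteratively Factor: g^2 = (g)*(g)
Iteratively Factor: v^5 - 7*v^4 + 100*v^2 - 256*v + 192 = (v - 3)*(v^4 - 4*v^3 - 12*v^2 + 64*v - 64) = (v - 3)*(v - 2)*(v^3 - 2*v^2 - 16*v + 32) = (v - 4)*(v - 3)*(v - 2)*(v^2 + 2*v - 8) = (v - 4)*(v - 3)*(v - 2)^2*(v + 4)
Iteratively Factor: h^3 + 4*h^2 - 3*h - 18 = (h + 3)*(h^2 + h - 6) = (h + 3)^2*(h - 2)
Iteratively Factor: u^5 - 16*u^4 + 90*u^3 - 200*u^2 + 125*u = (u - 5)*(u^4 - 11*u^3 + 35*u^2 - 25*u) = (u - 5)^2*(u^3 - 6*u^2 + 5*u) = u*(u - 5)^2*(u^2 - 6*u + 5) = u*(u - 5)^2*(u - 1)*(u - 5)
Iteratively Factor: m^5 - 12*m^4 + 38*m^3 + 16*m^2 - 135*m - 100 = (m - 5)*(m^4 - 7*m^3 + 3*m^2 + 31*m + 20) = (m - 5)*(m + 1)*(m^3 - 8*m^2 + 11*m + 20) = (m - 5)*(m - 4)*(m + 1)*(m^2 - 4*m - 5) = (m - 5)*(m - 4)*(m + 1)^2*(m - 5)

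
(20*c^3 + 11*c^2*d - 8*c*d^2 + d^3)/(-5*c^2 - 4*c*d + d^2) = -4*c + d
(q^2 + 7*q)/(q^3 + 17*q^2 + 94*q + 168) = q/(q^2 + 10*q + 24)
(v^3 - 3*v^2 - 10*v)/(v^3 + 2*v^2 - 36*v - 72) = v*(v - 5)/(v^2 - 36)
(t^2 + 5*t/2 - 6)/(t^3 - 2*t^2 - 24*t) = (t - 3/2)/(t*(t - 6))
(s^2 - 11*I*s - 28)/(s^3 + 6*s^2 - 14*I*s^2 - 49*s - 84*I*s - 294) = (s - 4*I)/(s^2 + s*(6 - 7*I) - 42*I)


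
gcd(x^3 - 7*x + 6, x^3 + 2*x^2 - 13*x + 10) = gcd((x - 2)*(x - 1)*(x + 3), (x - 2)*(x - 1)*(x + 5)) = x^2 - 3*x + 2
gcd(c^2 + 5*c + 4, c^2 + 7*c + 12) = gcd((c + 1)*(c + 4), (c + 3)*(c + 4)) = c + 4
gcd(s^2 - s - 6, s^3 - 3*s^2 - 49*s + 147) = s - 3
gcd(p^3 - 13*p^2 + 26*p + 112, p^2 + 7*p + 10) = p + 2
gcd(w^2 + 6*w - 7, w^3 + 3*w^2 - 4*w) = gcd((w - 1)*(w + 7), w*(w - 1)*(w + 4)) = w - 1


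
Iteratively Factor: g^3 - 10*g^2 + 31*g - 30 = (g - 2)*(g^2 - 8*g + 15) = (g - 5)*(g - 2)*(g - 3)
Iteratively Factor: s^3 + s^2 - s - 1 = (s - 1)*(s^2 + 2*s + 1) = (s - 1)*(s + 1)*(s + 1)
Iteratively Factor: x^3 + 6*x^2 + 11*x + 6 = (x + 2)*(x^2 + 4*x + 3) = (x + 2)*(x + 3)*(x + 1)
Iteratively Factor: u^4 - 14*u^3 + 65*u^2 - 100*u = (u - 4)*(u^3 - 10*u^2 + 25*u) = (u - 5)*(u - 4)*(u^2 - 5*u) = (u - 5)^2*(u - 4)*(u)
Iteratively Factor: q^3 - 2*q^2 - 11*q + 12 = (q + 3)*(q^2 - 5*q + 4) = (q - 4)*(q + 3)*(q - 1)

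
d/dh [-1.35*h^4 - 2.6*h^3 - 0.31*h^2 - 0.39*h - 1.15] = -5.4*h^3 - 7.8*h^2 - 0.62*h - 0.39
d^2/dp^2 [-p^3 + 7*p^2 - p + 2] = 14 - 6*p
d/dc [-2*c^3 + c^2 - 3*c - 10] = -6*c^2 + 2*c - 3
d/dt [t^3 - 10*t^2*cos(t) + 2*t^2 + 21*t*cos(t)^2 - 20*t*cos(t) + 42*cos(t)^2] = 10*t^2*sin(t) + 3*t^2 - 21*t*sin(2*t) - 20*sqrt(2)*t*cos(t + pi/4) + 4*t - 42*sin(2*t) - 20*cos(t) + 21*cos(2*t)/2 + 21/2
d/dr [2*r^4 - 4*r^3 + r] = 8*r^3 - 12*r^2 + 1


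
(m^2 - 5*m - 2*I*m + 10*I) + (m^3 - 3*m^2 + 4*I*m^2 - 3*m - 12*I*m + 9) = m^3 - 2*m^2 + 4*I*m^2 - 8*m - 14*I*m + 9 + 10*I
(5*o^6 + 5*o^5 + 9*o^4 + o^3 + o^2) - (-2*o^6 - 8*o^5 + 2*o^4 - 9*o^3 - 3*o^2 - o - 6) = 7*o^6 + 13*o^5 + 7*o^4 + 10*o^3 + 4*o^2 + o + 6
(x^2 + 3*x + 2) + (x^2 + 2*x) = 2*x^2 + 5*x + 2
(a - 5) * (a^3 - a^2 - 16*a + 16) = a^4 - 6*a^3 - 11*a^2 + 96*a - 80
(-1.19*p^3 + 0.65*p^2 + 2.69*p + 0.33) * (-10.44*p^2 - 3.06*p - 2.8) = 12.4236*p^5 - 3.1446*p^4 - 26.7406*p^3 - 13.4966*p^2 - 8.5418*p - 0.924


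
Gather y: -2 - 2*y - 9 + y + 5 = -y - 6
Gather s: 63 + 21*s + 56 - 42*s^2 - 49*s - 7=-42*s^2 - 28*s + 112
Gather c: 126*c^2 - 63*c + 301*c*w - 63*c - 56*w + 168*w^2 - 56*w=126*c^2 + c*(301*w - 126) + 168*w^2 - 112*w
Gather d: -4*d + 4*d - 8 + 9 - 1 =0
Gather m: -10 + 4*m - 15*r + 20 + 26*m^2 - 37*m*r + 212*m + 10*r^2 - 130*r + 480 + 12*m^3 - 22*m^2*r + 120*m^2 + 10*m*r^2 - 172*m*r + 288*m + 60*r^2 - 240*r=12*m^3 + m^2*(146 - 22*r) + m*(10*r^2 - 209*r + 504) + 70*r^2 - 385*r + 490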